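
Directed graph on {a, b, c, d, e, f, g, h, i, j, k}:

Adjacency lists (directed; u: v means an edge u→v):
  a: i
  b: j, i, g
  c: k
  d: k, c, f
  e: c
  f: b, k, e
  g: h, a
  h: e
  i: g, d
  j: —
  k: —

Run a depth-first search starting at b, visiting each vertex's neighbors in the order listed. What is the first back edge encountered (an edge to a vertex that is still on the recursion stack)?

a→i

DFS from b (visiting each vertex's neighbors in the order listed); mark gray on enter, black on exit:
b gray
  j gray
  j black
  i gray
    g gray
      h gray
        e gray
          c gray
            k gray
            k black
          c black
        e black
      h black
      a gray
        a→i: i is gray → back edge
First back edge: a → i.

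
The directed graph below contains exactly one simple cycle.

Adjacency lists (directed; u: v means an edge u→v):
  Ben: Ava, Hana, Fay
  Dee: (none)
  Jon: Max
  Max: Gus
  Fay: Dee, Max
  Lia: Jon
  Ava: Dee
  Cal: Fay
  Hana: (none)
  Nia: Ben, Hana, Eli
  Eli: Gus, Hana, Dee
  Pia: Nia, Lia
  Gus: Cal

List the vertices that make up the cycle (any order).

Cal, Fay, Gus, Max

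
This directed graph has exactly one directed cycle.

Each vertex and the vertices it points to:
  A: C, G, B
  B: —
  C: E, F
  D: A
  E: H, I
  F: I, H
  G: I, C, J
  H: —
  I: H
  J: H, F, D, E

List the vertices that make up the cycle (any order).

A, D, G, J

DFS with gray/black marking from A:
A gray
  C gray
    E gray
      H gray
      H black
      I gray
        I→H: H black — skip
      I black
    E black
    F gray
      F→I: I black — skip
      F→H: H black — skip
    F black
  C black
  G gray
    G→I: I black — skip
    G→C: C black — skip
    J gray
      J→H: H black — skip
      J→F: F black — skip
      D gray
        D→A: A is gray → back edge
Back edge closes the cycle A → G → J → D → A; its vertices are {A, D, G, J}.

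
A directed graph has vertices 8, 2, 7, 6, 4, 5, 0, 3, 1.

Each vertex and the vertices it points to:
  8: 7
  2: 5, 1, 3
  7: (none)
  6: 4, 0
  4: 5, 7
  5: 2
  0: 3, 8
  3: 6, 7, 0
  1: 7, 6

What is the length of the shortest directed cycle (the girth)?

2

For each vertex v, BFS finds the shortest path from v back to v.
The shortest such closed walk is 5 → 2 → 5, length 2.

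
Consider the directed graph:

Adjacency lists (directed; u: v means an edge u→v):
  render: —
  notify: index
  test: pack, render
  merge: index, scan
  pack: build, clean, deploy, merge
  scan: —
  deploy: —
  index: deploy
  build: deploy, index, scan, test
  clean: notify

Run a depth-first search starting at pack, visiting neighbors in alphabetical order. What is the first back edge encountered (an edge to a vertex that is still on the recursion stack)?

test→pack

DFS from pack (visiting neighbors in alphabetical order); mark gray on enter, black on exit:
pack gray
  build gray
    deploy gray
    deploy black
    index gray
      index→deploy: deploy black — skip
    index black
    scan gray
    scan black
    test gray
      test→pack: pack is gray → back edge
First back edge: test → pack.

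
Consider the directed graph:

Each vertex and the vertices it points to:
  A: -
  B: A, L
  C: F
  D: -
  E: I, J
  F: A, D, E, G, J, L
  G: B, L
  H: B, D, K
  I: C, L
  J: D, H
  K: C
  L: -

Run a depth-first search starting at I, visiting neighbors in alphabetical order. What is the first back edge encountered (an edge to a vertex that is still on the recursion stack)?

DFS from I (visiting neighbors in alphabetical order); mark gray on enter, black on exit:
I gray
  C gray
    F gray
      A gray
      A black
      D gray
      D black
      E gray
        E→I: I is gray → back edge
First back edge: E → I.

E→I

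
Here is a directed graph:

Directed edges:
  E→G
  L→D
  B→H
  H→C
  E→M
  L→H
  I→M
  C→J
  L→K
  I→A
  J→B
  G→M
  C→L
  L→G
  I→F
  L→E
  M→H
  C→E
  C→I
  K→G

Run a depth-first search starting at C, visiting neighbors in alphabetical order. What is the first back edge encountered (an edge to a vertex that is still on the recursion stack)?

DFS from C (visiting neighbors in alphabetical order); mark gray on enter, black on exit:
C gray
  E gray
    G gray
      M gray
        H gray
          H→C: C is gray → back edge
First back edge: H → C.

H->C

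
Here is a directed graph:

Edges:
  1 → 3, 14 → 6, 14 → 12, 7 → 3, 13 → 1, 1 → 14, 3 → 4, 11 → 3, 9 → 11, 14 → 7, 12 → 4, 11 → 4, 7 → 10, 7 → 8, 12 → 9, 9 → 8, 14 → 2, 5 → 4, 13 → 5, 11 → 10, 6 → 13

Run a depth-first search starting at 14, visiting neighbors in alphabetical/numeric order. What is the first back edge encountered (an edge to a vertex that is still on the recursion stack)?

DFS from 14 (visiting neighbors in alphabetical/numeric order); mark gray on enter, black on exit:
14 gray
  2 gray
  2 black
  6 gray
    13 gray
      1 gray
        3 gray
          4 gray
          4 black
        3 black
        1→14: 14 is gray → back edge
First back edge: 1 → 14.

1->14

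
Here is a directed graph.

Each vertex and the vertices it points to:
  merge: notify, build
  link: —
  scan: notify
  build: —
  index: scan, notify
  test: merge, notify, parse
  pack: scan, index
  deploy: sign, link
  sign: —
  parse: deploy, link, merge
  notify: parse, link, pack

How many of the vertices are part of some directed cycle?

A vertex is on a directed cycle iff it belongs to a strongly connected component of size ≥ 2 (or has a self-loop).
The vertices on cycles are {pack, scan, index, merge, parse, notify} — 6 in total.

6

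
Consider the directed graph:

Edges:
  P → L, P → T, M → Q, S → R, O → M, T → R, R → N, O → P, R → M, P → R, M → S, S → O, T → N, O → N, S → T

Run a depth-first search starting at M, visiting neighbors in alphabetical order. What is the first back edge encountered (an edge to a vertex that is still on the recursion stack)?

O→M

DFS from M (visiting neighbors in alphabetical order); mark gray on enter, black on exit:
M gray
  Q gray
  Q black
  S gray
    O gray
      O→M: M is gray → back edge
First back edge: O → M.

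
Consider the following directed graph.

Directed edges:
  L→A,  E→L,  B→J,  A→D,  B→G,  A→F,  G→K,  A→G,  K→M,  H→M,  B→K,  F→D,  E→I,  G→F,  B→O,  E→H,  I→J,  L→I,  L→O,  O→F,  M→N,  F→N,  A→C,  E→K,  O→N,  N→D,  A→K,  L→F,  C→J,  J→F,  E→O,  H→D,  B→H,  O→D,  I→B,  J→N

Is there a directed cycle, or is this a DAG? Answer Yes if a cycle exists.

No

DFS with white/gray/black marking, starting from M:
M gray
  N gray
    D gray
    D black
  N black
M black
J gray
  F gray
    F→D: D black — skip
    F→N: N black — skip
  F black
  J→N: N black — skip
J black
E gray
  O gray
    O→D: D black — skip
    O→N: N black — skip
    O→F: F black — skip
  O black
  H gray
    H→M: M black — skip
    H→D: D black — skip
  H black
  K gray
    K→M: M black — skip
  K black
  L gray
    I gray
      I→J: J black — skip
      B gray
        G gray
          G→F: F black — skip
          G→K: K black — skip
        G black
        B→O: O black — skip
        B→J: J black — skip
        B→H: H black — skip
        B→K: K black — skip
      B black
    I black
    A gray
      C gray
        C→J: J black — skip
      C black
      A→D: D black — skip
      A→K: K black — skip
      A→G: G black — skip
      A→F: F black — skip
    A black
    L→O: O black — skip
    L→F: F black — skip
  L black
  E→I: I black — skip
E black
Every edge goes to a white or black vertex — no back edge, so the graph is acyclic.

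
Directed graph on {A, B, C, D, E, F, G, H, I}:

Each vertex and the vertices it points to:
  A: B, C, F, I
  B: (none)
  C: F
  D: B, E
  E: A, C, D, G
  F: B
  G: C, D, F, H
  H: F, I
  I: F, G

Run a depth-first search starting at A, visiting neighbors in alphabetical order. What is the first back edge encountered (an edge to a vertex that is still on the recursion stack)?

DFS from A (visiting neighbors in alphabetical order); mark gray on enter, black on exit:
A gray
  B gray
  B black
  C gray
    F gray
      F→B: B black — skip
    F black
  C black
  A→F: F black — skip
  I gray
    I→F: F black — skip
    G gray
      G→C: C black — skip
      D gray
        D→B: B black — skip
        E gray
          E→A: A is gray → back edge
First back edge: E → A.

E->A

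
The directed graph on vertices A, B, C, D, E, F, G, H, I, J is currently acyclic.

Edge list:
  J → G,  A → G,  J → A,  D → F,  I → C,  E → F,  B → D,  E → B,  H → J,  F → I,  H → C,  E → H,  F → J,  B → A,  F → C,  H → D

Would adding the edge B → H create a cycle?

Adding B→H creates a cycle iff H can already reach B.
Explore from H: no path reaches B. The graph stays acyclic.

No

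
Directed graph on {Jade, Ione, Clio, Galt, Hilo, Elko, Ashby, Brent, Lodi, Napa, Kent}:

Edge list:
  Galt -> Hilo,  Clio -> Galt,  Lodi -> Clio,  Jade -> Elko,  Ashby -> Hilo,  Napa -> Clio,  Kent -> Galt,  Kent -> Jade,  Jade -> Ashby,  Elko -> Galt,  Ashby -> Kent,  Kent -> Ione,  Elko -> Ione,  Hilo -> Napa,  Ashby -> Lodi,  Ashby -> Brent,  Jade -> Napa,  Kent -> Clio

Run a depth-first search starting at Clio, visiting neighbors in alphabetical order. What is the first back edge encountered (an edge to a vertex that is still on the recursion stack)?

DFS from Clio (visiting neighbors in alphabetical order); mark gray on enter, black on exit:
Clio gray
  Galt gray
    Hilo gray
      Napa gray
        Napa→Clio: Clio is gray → back edge
First back edge: Napa → Clio.

Napa->Clio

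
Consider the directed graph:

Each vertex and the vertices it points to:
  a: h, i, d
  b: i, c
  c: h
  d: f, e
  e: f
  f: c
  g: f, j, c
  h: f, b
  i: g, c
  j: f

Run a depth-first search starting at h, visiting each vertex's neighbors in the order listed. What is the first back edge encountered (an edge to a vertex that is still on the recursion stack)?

c→h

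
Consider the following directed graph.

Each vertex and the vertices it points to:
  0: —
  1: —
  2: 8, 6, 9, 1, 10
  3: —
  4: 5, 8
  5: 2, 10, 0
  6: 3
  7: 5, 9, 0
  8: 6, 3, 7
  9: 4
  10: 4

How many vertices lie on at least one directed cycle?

A vertex is on a directed cycle iff it belongs to a strongly connected component of size ≥ 2 (or has a self-loop).
The vertices on cycles are {2, 4, 5, 7, 8, 9, 10} — 7 in total.

7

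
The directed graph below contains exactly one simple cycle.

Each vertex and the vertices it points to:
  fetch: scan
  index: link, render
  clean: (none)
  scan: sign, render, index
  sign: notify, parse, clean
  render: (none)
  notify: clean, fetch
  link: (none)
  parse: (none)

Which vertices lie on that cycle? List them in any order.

scan, sign, fetch, notify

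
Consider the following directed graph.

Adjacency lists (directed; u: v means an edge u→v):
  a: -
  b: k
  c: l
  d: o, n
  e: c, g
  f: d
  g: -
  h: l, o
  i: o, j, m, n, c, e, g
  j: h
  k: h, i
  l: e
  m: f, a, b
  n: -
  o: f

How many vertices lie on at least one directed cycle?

A vertex is on a directed cycle iff it belongs to a strongly connected component of size ≥ 2 (or has a self-loop).
The vertices on cycles are {b, c, d, e, f, i, k, l, m, o} — 10 in total.

10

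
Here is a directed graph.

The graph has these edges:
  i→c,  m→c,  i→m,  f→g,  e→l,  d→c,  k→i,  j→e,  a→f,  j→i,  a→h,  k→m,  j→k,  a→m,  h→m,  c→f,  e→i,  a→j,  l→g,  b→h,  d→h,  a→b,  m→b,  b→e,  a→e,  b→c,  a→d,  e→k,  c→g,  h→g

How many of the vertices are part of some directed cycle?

6

A vertex is on a directed cycle iff it belongs to a strongly connected component of size ≥ 2 (or has a self-loop).
The vertices on cycles are {b, e, h, i, k, m} — 6 in total.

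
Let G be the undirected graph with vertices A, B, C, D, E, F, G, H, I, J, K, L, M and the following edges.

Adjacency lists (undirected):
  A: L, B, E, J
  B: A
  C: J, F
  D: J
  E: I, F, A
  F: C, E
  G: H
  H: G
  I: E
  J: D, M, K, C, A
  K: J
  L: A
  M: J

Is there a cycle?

Yes

DFS, tracking each vertex's parent; an edge to a visited non-parent vertex closes a cycle.
Start from D:
visit D (parent –)
  visit J (parent D)
    J–D: parent, skip
    visit M (parent J)
      M–J: parent, skip
    visit K (parent J)
      K–J: parent, skip
    visit C (parent J)
      C–J: parent, skip
      visit F (parent C)
        F–C: parent, skip
        visit E (parent F)
          visit I (parent E)
            I–E: parent, skip
          E–F: parent, skip
          visit A (parent E)
            visit L (parent A)
              L–A: parent, skip
            visit B (parent A)
              B–A: parent, skip
            A–E: parent, skip
            A–J: J visited and ≠ parent → cycle
Cycle: J – C – F – E – A – J.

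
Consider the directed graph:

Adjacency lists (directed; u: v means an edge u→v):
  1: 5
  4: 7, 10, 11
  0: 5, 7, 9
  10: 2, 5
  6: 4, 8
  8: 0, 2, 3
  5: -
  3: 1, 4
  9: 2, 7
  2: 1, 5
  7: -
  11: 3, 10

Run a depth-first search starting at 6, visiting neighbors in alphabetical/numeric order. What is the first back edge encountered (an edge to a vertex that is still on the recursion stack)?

3->4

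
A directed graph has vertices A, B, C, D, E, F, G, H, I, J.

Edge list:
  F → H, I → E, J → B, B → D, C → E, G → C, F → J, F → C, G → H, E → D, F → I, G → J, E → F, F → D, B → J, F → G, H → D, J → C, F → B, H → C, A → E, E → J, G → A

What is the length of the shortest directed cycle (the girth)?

For each vertex v, BFS finds the shortest path from v back to v.
The shortest such closed walk is J → B → J, length 2.

2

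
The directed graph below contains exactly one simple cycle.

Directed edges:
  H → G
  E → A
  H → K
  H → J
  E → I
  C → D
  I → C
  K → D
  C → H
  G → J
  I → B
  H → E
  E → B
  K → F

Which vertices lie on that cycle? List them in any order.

DFS with gray/black marking from H:
H gray
  K gray
    F gray
    F black
    D gray
    D black
  K black
  J gray
  J black
  E gray
    I gray
      B gray
      B black
      C gray
        C→H: H is gray → back edge
Back edge closes the cycle H → E → I → C → H; its vertices are {C, E, H, I}.

C, E, H, I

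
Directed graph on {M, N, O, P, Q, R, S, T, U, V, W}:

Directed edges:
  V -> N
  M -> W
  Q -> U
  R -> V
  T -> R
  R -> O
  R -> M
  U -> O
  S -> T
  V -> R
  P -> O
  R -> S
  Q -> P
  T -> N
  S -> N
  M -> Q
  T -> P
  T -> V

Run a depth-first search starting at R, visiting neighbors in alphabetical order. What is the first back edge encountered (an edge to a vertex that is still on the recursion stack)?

DFS from R (visiting neighbors in alphabetical order); mark gray on enter, black on exit:
R gray
  M gray
    Q gray
      P gray
        O gray
        O black
      P black
      U gray
        U→O: O black — skip
      U black
    Q black
    W gray
    W black
  M black
  R→O: O black — skip
  S gray
    N gray
    N black
    T gray
      T→N: N black — skip
      T→P: P black — skip
      T→R: R is gray → back edge
First back edge: T → R.

T->R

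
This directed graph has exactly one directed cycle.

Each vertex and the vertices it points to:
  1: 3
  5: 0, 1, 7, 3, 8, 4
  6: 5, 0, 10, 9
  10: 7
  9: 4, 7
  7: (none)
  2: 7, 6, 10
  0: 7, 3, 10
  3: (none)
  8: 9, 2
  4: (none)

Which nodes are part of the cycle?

2, 5, 6, 8

DFS with gray/black marking from 5:
5 gray
  0 gray
    7 gray
    7 black
    3 gray
    3 black
    10 gray
      10→7: 7 black — skip
    10 black
  0 black
  1 gray
    1→3: 3 black — skip
  1 black
  5→7: 7 black — skip
  5→3: 3 black — skip
  8 gray
    9 gray
      4 gray
      4 black
      9→7: 7 black — skip
    9 black
    2 gray
      2→7: 7 black — skip
      6 gray
        6→5: 5 is gray → back edge
Back edge closes the cycle 5 → 8 → 2 → 6 → 5; its vertices are {2, 5, 6, 8}.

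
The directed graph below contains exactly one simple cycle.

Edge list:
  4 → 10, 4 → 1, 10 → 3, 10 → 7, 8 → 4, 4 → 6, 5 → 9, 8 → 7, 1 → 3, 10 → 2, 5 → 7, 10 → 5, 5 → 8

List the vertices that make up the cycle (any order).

4, 5, 8, 10

DFS with gray/black marking from 4:
4 gray
  6 gray
  6 black
  1 gray
    3 gray
    3 black
  1 black
  10 gray
    7 gray
    7 black
    5 gray
      8 gray
        8→7: 7 black — skip
        8→4: 4 is gray → back edge
Back edge closes the cycle 4 → 10 → 5 → 8 → 4; its vertices are {4, 5, 8, 10}.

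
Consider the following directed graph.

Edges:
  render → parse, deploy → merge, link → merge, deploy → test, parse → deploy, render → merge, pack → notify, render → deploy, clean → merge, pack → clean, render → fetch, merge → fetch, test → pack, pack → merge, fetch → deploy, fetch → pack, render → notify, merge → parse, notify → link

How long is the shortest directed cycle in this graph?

3

For each vertex v, BFS finds the shortest path from v back to v.
The shortest such closed walk is parse → deploy → merge → parse, length 3.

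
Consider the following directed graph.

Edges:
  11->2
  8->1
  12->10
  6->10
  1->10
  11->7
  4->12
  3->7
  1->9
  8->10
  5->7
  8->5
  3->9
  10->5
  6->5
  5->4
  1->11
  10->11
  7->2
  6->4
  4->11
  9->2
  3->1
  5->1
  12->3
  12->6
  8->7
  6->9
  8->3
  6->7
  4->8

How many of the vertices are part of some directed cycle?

8

A vertex is on a directed cycle iff it belongs to a strongly connected component of size ≥ 2 (or has a self-loop).
The vertices on cycles are {1, 3, 4, 5, 6, 8, 10, 12} — 8 in total.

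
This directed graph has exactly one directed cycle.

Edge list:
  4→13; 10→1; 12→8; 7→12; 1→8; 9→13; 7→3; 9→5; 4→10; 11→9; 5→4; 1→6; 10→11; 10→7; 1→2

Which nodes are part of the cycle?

4, 5, 9, 10, 11

DFS with gray/black marking from 10:
10 gray
  1 gray
    8 gray
    8 black
    2 gray
    2 black
    6 gray
    6 black
  1 black
  11 gray
    9 gray
      5 gray
        4 gray
          4→10: 10 is gray → back edge
Back edge closes the cycle 10 → 11 → 9 → 5 → 4 → 10; its vertices are {4, 5, 9, 10, 11}.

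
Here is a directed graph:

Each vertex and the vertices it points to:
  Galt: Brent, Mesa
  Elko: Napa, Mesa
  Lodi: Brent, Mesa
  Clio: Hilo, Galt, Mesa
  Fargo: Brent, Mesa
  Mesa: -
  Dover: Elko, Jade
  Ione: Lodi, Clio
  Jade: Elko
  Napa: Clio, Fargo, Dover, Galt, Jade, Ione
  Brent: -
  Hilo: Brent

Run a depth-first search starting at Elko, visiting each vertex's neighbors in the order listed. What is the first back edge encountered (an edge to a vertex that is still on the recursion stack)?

Dover->Elko

DFS from Elko (visiting each vertex's neighbors in the order listed); mark gray on enter, black on exit:
Elko gray
  Napa gray
    Clio gray
      Hilo gray
        Brent gray
        Brent black
      Hilo black
      Galt gray
        Galt→Brent: Brent black — skip
        Mesa gray
        Mesa black
      Galt black
      Clio→Mesa: Mesa black — skip
    Clio black
    Fargo gray
      Fargo→Brent: Brent black — skip
      Fargo→Mesa: Mesa black — skip
    Fargo black
    Dover gray
      Dover→Elko: Elko is gray → back edge
First back edge: Dover → Elko.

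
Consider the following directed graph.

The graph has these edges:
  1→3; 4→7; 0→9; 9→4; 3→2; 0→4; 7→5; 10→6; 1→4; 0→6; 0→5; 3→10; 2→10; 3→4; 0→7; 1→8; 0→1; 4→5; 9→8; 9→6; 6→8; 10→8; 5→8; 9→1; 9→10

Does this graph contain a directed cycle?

No

DFS with white/gray/black marking, starting from 10:
10 gray
  8 gray
  8 black
  6 gray
    6→8: 8 black — skip
  6 black
10 black
0 gray
  0→6: 6 black — skip
  1 gray
    3 gray
      4 gray
        7 gray
          5 gray
            5→8: 8 black — skip
          5 black
        7 black
        4→5: 5 black — skip
      4 black
      3→10: 10 black — skip
      2 gray
        2→10: 10 black — skip
      2 black
    3 black
    1→4: 4 black — skip
    1→8: 8 black — skip
  1 black
  9 gray
    9→6: 6 black — skip
    9→8: 8 black — skip
    9→1: 1 black — skip
    9→4: 4 black — skip
    9→10: 10 black — skip
  9 black
  0→7: 7 black — skip
  0→5: 5 black — skip
  0→4: 4 black — skip
0 black
Every edge goes to a white or black vertex — no back edge, so the graph is acyclic.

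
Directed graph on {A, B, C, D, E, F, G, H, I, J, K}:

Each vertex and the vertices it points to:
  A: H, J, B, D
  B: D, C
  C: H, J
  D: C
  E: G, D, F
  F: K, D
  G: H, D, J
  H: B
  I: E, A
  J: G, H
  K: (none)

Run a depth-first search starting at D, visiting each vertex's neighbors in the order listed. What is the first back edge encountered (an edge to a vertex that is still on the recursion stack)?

B->D

DFS from D (visiting each vertex's neighbors in the order listed); mark gray on enter, black on exit:
D gray
  C gray
    H gray
      B gray
        B→D: D is gray → back edge
First back edge: B → D.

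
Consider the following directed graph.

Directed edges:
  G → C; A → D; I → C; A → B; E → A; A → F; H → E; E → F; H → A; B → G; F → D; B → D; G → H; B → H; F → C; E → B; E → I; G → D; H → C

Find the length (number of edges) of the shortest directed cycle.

For each vertex v, BFS finds the shortest path from v back to v.
The shortest such closed walk is A → B → H → A, length 3.

3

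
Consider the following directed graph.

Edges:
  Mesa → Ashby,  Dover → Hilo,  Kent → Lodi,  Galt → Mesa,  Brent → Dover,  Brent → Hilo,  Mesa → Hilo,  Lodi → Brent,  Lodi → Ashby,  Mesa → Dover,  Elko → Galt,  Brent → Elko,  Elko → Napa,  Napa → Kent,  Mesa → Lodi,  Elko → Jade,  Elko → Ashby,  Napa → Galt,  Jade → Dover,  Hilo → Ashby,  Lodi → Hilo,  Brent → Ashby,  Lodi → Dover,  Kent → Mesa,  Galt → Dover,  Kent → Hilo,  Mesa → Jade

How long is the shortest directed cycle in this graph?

For each vertex v, BFS finds the shortest path from v back to v.
The shortest such closed walk is Elko → Galt → Mesa → Lodi → Brent → Elko, length 5.

5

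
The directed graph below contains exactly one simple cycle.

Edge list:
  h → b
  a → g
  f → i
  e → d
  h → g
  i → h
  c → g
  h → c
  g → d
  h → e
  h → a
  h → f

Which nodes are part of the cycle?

f, h, i

DFS with gray/black marking from h:
h gray
  g gray
    d gray
    d black
  g black
  e gray
    e→d: d black — skip
  e black
  c gray
    c→g: g black — skip
  c black
  a gray
    a→g: g black — skip
  a black
  b gray
  b black
  f gray
    i gray
      i→h: h is gray → back edge
Back edge closes the cycle h → f → i → h; its vertices are {f, h, i}.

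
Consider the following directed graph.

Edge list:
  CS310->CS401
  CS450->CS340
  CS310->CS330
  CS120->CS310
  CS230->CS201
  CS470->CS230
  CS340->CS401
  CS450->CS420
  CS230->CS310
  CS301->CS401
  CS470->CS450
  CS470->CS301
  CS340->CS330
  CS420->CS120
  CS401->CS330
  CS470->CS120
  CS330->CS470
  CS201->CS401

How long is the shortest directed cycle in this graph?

4

For each vertex v, BFS finds the shortest path from v back to v.
The shortest such closed walk is CS470 → CS230 → CS310 → CS330 → CS470, length 4.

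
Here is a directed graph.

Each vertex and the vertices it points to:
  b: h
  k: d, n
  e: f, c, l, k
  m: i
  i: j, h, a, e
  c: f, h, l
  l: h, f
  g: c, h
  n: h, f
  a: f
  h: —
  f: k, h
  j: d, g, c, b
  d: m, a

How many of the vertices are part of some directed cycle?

12

A vertex is on a directed cycle iff it belongs to a strongly connected component of size ≥ 2 (or has a self-loop).
The vertices on cycles are {a, c, d, e, f, g, i, j, k, l, m, n} — 12 in total.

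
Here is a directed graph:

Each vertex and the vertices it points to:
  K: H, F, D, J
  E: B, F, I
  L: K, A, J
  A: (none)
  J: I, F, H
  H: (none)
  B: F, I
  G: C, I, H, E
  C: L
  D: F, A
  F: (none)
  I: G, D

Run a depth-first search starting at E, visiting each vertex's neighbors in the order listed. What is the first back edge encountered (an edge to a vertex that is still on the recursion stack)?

J→I

DFS from E (visiting each vertex's neighbors in the order listed); mark gray on enter, black on exit:
E gray
  B gray
    F gray
    F black
    I gray
      G gray
        C gray
          L gray
            K gray
              H gray
              H black
              K→F: F black — skip
              D gray
                D→F: F black — skip
                A gray
                A black
              D black
              J gray
                J→I: I is gray → back edge
First back edge: J → I.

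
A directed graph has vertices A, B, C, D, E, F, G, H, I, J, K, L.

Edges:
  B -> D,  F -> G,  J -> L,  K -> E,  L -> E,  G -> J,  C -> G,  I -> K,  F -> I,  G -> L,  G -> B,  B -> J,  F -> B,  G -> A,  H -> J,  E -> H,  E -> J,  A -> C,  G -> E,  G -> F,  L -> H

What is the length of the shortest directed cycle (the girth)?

2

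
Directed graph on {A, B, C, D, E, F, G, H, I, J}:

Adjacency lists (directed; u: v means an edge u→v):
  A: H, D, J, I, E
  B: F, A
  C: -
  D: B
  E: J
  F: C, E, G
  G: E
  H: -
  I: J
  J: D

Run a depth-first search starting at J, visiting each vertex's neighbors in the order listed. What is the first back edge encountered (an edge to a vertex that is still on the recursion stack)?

E->J

DFS from J (visiting each vertex's neighbors in the order listed); mark gray on enter, black on exit:
J gray
  D gray
    B gray
      F gray
        C gray
        C black
        E gray
          E→J: J is gray → back edge
First back edge: E → J.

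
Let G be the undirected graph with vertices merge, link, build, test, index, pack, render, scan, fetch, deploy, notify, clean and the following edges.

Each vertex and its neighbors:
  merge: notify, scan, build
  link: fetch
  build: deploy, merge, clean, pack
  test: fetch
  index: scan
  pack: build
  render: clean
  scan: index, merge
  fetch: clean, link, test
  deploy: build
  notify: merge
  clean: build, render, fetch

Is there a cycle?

DFS, tracking each vertex's parent; an edge to a visited non-parent vertex closes a cycle.
Start from scan:
visit scan (parent –)
  visit index (parent scan)
    index–scan: parent, skip
  visit merge (parent scan)
    visit notify (parent merge)
      notify–merge: parent, skip
    merge–scan: parent, skip
    visit build (parent merge)
      visit deploy (parent build)
        deploy–build: parent, skip
      build–merge: parent, skip
      visit clean (parent build)
        clean–build: parent, skip
        visit render (parent clean)
          render–clean: parent, skip
        visit fetch (parent clean)
          fetch–clean: parent, skip
          visit link (parent fetch)
            link–fetch: parent, skip
          visit test (parent fetch)
            test–fetch: parent, skip
      visit pack (parent build)
        pack–build: parent, skip
No non-parent visited neighbor found — the graph is a forest.

No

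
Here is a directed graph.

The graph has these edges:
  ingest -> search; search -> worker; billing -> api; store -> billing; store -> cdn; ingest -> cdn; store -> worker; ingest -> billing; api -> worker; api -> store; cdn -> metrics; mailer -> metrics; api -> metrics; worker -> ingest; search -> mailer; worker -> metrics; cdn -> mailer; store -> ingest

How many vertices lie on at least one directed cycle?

A vertex is on a directed cycle iff it belongs to a strongly connected component of size ≥ 2 (or has a self-loop).
The vertices on cycles are {api, store, ingest, search, worker, billing} — 6 in total.

6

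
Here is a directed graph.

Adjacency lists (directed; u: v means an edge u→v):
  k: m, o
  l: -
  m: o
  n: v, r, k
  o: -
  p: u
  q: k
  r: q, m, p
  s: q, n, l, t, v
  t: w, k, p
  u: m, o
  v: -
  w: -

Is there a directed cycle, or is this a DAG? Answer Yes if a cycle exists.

DFS with white/gray/black marking, starting from q:
q gray
  k gray
    m gray
      o gray
      o black
    m black
    k→o: o black — skip
  k black
q black
l gray
l black
n gray
  v gray
  v black
  r gray
    r→q: q black — skip
    r→m: m black — skip
    p gray
      u gray
        u→m: m black — skip
        u→o: o black — skip
      u black
    p black
  r black
  n→k: k black — skip
n black
s gray
  s→q: q black — skip
  s→n: n black — skip
  s→l: l black — skip
  t gray
    w gray
    w black
    t→k: k black — skip
    t→p: p black — skip
  t black
  s→v: v black — skip
s black
Every edge goes to a white or black vertex — no back edge, so the graph is acyclic.

No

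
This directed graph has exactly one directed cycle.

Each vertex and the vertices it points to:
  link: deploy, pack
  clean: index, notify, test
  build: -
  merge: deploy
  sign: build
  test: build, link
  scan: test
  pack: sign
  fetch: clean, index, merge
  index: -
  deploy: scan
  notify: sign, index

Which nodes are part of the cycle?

DFS with gray/black marking from test:
test gray
  build gray
  build black
  link gray
    deploy gray
      scan gray
        scan→test: test is gray → back edge
Back edge closes the cycle test → link → deploy → scan → test; its vertices are {link, scan, test, deploy}.

link, scan, test, deploy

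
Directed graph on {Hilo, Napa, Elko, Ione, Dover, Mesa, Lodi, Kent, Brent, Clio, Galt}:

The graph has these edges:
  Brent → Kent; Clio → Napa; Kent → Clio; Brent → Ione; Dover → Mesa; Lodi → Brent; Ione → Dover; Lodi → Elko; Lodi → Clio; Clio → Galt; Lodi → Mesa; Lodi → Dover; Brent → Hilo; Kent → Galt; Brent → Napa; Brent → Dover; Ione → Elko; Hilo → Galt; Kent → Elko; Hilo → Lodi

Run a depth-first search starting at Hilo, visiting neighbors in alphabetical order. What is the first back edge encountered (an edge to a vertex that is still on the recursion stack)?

DFS from Hilo (visiting neighbors in alphabetical order); mark gray on enter, black on exit:
Hilo gray
  Galt gray
  Galt black
  Lodi gray
    Brent gray
      Dover gray
        Mesa gray
        Mesa black
      Dover black
      Brent→Hilo: Hilo is gray → back edge
First back edge: Brent → Hilo.

Brent→Hilo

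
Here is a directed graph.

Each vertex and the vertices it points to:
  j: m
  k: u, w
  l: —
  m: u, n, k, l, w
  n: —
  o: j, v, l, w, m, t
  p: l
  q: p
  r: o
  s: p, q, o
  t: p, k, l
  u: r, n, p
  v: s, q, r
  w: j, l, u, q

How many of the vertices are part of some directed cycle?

10

A vertex is on a directed cycle iff it belongs to a strongly connected component of size ≥ 2 (or has a self-loop).
The vertices on cycles are {j, k, m, o, r, s, t, u, v, w} — 10 in total.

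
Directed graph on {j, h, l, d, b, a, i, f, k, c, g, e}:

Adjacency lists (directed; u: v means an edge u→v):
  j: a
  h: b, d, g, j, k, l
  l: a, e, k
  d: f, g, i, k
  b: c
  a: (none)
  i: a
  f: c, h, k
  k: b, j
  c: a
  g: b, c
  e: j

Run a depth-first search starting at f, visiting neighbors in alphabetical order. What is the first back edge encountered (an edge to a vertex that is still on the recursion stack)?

d->f

DFS from f (visiting neighbors in alphabetical order); mark gray on enter, black on exit:
f gray
  c gray
    a gray
    a black
  c black
  h gray
    b gray
      b→c: c black — skip
    b black
    d gray
      d→f: f is gray → back edge
First back edge: d → f.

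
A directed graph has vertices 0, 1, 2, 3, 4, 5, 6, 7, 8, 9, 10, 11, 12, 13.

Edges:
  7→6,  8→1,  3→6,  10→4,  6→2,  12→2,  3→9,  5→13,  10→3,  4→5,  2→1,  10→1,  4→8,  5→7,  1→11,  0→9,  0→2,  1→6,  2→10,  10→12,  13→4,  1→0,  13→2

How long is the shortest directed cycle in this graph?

For each vertex v, BFS finds the shortest path from v back to v.
The shortest such closed walk is 10 → 12 → 2 → 10, length 3.

3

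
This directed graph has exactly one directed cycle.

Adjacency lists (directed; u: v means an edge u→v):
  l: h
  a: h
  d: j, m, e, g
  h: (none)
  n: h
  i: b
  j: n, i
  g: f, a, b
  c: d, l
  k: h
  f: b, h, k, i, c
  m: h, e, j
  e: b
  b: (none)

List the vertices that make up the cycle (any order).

c, d, f, g

DFS with gray/black marking from d:
d gray
  j gray
    n gray
      h gray
      h black
    n black
    i gray
      b gray
      b black
    i black
  j black
  m gray
    m→h: h black — skip
    e gray
      e→b: b black — skip
    e black
    m→j: j black — skip
  m black
  d→e: e black — skip
  g gray
    f gray
      f→b: b black — skip
      f→h: h black — skip
      k gray
        k→h: h black — skip
      k black
      f→i: i black — skip
      c gray
        c→d: d is gray → back edge
Back edge closes the cycle d → g → f → c → d; its vertices are {c, d, f, g}.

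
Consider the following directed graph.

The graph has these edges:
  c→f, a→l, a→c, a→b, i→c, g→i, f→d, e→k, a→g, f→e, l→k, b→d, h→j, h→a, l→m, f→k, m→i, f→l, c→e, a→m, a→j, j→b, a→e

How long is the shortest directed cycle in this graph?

5

For each vertex v, BFS finds the shortest path from v back to v.
The shortest such closed walk is c → f → l → m → i → c, length 5.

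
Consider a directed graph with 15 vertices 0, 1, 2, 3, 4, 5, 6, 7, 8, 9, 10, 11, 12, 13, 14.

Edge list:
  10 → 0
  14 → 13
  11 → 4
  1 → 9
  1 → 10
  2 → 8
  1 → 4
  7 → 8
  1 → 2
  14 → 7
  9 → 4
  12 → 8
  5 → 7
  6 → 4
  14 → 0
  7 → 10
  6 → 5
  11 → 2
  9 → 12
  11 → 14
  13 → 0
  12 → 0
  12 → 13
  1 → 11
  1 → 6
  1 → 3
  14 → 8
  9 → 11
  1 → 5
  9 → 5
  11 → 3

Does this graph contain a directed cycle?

DFS with white/gray/black marking, starting from 7:
7 gray
  8 gray
  8 black
  10 gray
    0 gray
    0 black
  10 black
7 black
1 gray
  6 gray
    5 gray
      5→7: 7 black — skip
    5 black
    4 gray
    4 black
  6 black
  1→4: 4 black — skip
  9 gray
    12 gray
      12→0: 0 black — skip
      13 gray
        13→0: 0 black — skip
      13 black
      12→8: 8 black — skip
    12 black
    9→5: 5 black — skip
    9→4: 4 black — skip
    11 gray
      2 gray
        2→8: 8 black — skip
      2 black
      11→4: 4 black — skip
      3 gray
      3 black
      14 gray
        14→13: 13 black — skip
        14→0: 0 black — skip
        14→8: 8 black — skip
        14→7: 7 black — skip
      14 black
    11 black
  9 black
  1→2: 2 black — skip
  1→11: 11 black — skip
  1→10: 10 black — skip
  1→3: 3 black — skip
  1→5: 5 black — skip
1 black
Every edge goes to a white or black vertex — no back edge, so the graph is acyclic.

No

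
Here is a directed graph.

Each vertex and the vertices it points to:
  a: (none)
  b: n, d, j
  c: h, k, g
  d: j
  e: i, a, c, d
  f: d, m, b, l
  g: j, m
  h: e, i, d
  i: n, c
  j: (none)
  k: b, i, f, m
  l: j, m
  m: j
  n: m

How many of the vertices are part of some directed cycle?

5

A vertex is on a directed cycle iff it belongs to a strongly connected component of size ≥ 2 (or has a self-loop).
The vertices on cycles are {c, e, h, i, k} — 5 in total.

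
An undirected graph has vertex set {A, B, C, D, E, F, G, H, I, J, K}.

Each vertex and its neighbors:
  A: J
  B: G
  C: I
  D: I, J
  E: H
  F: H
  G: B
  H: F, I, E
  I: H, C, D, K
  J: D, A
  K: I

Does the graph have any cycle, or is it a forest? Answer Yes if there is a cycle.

No

DFS, tracking each vertex's parent; an edge to a visited non-parent vertex closes a cycle.
Start from H:
visit H (parent –)
  visit F (parent H)
    F–H: parent, skip
  visit I (parent H)
    I–H: parent, skip
    visit C (parent I)
      C–I: parent, skip
    visit D (parent I)
      D–I: parent, skip
      visit J (parent D)
        J–D: parent, skip
        visit A (parent J)
          A–J: parent, skip
    visit K (parent I)
      K–I: parent, skip
  visit E (parent H)
    E–H: parent, skip
visit B (parent –)
  visit G (parent B)
    G–B: parent, skip
No non-parent visited neighbor found — the graph is a forest.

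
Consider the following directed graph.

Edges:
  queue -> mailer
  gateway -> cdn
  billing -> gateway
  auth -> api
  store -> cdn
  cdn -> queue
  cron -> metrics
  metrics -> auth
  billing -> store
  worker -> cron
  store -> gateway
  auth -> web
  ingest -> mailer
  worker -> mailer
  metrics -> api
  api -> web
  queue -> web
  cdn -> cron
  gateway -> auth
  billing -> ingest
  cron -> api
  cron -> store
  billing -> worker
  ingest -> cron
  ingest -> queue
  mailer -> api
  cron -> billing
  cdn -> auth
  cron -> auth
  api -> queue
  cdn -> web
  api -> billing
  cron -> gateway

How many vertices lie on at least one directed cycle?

12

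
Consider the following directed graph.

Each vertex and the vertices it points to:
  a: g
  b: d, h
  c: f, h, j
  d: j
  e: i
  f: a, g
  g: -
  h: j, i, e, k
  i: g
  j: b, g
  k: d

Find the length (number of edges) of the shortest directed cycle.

3

For each vertex v, BFS finds the shortest path from v back to v.
The shortest such closed walk is j → b → h → j, length 3.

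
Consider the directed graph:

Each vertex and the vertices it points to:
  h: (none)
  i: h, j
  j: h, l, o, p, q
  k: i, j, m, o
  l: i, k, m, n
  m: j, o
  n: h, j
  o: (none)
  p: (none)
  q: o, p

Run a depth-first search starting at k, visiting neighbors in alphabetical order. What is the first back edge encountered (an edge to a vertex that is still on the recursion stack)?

l->i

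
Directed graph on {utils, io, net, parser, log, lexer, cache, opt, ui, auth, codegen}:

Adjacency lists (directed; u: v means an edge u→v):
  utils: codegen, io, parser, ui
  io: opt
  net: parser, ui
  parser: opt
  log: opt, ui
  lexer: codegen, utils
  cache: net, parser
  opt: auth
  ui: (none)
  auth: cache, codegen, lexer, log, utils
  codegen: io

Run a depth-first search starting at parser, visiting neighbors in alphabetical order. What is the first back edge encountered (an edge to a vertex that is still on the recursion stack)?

DFS from parser (visiting neighbors in alphabetical order); mark gray on enter, black on exit:
parser gray
  opt gray
    auth gray
      cache gray
        net gray
          net→parser: parser is gray → back edge
First back edge: net → parser.

net→parser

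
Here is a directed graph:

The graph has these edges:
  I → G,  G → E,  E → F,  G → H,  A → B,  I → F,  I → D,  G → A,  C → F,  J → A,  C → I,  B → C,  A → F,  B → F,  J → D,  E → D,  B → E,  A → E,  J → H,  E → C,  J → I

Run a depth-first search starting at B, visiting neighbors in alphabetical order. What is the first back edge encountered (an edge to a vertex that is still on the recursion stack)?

DFS from B (visiting neighbors in alphabetical order); mark gray on enter, black on exit:
B gray
  C gray
    F gray
    F black
    I gray
      D gray
      D black
      I→F: F black — skip
      G gray
        A gray
          A→B: B is gray → back edge
First back edge: A → B.

A→B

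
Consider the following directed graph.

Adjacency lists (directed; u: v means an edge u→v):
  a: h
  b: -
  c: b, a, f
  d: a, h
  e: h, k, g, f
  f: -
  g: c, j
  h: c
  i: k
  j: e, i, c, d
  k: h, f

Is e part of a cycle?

e is on a cycle iff e can reach itself via ≥1 edge.
e → g → j → e — yes.

Yes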